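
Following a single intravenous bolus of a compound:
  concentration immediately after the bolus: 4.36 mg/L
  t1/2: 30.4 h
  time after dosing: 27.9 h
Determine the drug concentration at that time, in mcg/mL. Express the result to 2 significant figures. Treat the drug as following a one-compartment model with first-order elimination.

2.3 mcg/mL

k = ln2 / t½ = 0.693147 / 30.4 = 0.02280 h⁻¹
C = C₀ · e^(−k·t) = 4.360 × e^(−0.02280 × 27.9)
  = 4.360 × 0.5293 = 2.308 mg/L
(2.308 mg/L = 2.308 mcg/mL)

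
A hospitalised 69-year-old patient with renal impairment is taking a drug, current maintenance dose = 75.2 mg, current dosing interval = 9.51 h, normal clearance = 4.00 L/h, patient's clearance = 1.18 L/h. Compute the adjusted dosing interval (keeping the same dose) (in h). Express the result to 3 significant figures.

32.2 h

To keep the same average steady-state level, dosing rate must scale with clearance.
CL ratio = 1.18 / 4.00 = 0.2950
New interval (same dose) = 9.51 / 0.2950 = 32.24 h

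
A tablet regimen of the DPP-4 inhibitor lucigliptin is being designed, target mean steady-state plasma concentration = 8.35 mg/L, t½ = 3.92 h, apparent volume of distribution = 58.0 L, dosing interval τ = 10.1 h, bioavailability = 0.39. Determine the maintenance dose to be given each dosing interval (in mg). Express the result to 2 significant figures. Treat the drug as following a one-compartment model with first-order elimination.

k = ln2 / t½ = 0.693147 / 3.92 = 0.1768 h⁻¹
CL = k × Vd = 0.1768 × 58.0 = 10.25 L/h
At steady state, F × (Dose/τ) = Css × CL.
Dose = Css × CL × τ / F = 8.35 × 10.25 × 10.1 / 0.39 = 2216 mg

2200 mg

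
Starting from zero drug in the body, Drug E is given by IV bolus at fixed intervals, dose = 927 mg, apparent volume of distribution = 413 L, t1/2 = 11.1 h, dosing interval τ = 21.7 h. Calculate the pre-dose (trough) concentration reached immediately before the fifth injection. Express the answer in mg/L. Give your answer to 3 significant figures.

0.777 mg/L

C₀ per dose = Dose / Vd = 927 / 413 = 2.245 mg/L
k = ln2 / t½ = 0.693147 / 11.1 = 0.06245 h⁻¹
Fraction remaining after one interval: r = e^(−kτ) = e^(−0.06245 × 21.7) = 0.2579
Before dose 5, 4 doses have been given (aged 1τ, 2τ, 3τ, 4τ).
C_trough = C₀ × (r + r² + … + r^4) = C₀ × r(1−r^4)/(1−r)
        = 2.245 × 0.2579 × (1 − 0.004424) / (1 − 0.2579) = 0.7767 mg/L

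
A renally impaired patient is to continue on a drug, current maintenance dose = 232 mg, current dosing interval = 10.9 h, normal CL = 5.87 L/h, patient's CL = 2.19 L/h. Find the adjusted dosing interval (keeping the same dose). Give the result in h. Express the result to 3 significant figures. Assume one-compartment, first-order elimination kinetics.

To keep the same average steady-state level, dosing rate must scale with clearance.
CL ratio = 2.19 / 5.87 = 0.3731
New interval (same dose) = 10.9 / 0.3731 = 29.21 h

29.2 h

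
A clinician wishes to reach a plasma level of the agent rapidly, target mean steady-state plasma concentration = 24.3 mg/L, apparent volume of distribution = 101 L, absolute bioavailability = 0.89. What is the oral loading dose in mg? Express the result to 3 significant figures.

LD = Css × Vd / F = 24.3 × 101 / 0.89 = 2758 mg

2760 mg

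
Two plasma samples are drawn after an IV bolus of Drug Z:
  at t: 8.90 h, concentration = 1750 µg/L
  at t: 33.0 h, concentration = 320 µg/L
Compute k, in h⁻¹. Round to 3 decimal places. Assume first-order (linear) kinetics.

k = ln(C₁/C₂) / (t₂ − t₁) = ln(1750/320) / (33.0 − 8.90)
  = 1.699 / 24.10 = 0.07050 h⁻¹

0.071 h⁻¹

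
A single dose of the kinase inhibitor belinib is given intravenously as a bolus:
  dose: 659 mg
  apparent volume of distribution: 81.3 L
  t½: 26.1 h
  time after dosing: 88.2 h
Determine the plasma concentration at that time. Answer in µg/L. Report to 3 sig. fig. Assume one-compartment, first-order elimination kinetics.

C₀ = Dose / Vd = 659.0 / 81.3 = 8.106 mg/L
k = ln2 / t½ = 0.693147 / 26.1 = 0.02656 h⁻¹
C = C₀ · e^(−k·t) = 8.106 × e^(−0.02656 × 88.2)
  = 8.106 × 0.09608 = 0.7788 mg/L
Convert: 0.7788 mg/L × 1000 = 778.8 µg/L

779 µg/L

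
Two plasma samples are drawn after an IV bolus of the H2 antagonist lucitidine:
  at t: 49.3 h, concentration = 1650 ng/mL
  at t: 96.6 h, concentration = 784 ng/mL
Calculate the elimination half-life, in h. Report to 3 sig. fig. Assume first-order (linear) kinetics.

k = ln(C₁/C₂) / (t₂ − t₁) = ln(1650/784) / (96.6 − 49.3)
  = 0.7441 / 47.30 = 0.01573 h⁻¹
t½ = ln2 / k = 0.693147 / 0.01573 = 44.07 h

44.1 h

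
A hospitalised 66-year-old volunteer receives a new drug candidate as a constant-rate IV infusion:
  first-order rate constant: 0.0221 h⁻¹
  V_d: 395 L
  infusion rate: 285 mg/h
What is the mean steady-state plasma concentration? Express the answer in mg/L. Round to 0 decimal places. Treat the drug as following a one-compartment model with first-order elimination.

CL = k × Vd = 0.02210 × 395 = 8.730 L/h
At steady state Css = R₀ / CL = 285 / 8.730 = 32.65 mg/L

33 mg/L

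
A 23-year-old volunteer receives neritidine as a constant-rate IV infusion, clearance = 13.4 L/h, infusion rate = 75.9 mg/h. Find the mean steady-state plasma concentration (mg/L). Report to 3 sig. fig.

At steady state Css = R₀ / CL = 75.9 / 13.40 = 5.664 mg/L

5.66 mg/L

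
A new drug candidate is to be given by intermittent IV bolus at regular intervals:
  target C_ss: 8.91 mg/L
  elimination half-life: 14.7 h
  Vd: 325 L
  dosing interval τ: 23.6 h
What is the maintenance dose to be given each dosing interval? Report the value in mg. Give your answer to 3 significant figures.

k = ln2 / t½ = 0.693147 / 14.7 = 0.04715 h⁻¹
CL = k × Vd = 0.04715 × 325 = 15.32 L/h
At steady state, Dose/τ = Css × CL.
Dose = Css × CL × τ = 8.91 × 15.32 × 23.6 = 3221 mg

3220 mg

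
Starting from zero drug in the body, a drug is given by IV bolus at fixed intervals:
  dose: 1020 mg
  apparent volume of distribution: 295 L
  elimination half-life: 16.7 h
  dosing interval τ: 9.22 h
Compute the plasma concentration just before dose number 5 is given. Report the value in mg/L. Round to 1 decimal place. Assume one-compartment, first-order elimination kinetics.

5.8 mg/L

C₀ per dose = Dose / Vd = 1020 / 295 = 3.458 mg/L
k = ln2 / t½ = 0.693147 / 16.7 = 0.04151 h⁻¹
Fraction remaining after one interval: r = e^(−kτ) = e^(−0.04151 × 9.22) = 0.6820
Before dose 5, 4 doses have been given (aged 1τ, 2τ, 3τ, 4τ).
C_trough = C₀ × (r + r² + … + r^4) = C₀ × r(1−r^4)/(1−r)
        = 3.458 × 0.6820 × (1 − 0.2163) / (1 − 0.6820) = 5.812 mg/L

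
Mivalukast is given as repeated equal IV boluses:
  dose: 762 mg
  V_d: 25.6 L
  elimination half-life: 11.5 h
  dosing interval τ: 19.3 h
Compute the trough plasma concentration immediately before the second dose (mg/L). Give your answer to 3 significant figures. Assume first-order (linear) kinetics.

C₀ per dose = Dose / Vd = 762 / 25.6 = 29.77 mg/L
k = ln2 / t½ = 0.693147 / 11.5 = 0.06027 h⁻¹
Fraction remaining after one interval: r = e^(−kτ) = e^(−0.06027 × 19.3) = 0.3125
Before dose 2, 1 dose has been given (aged 1τ).
C_trough = C₀ × r = 29.77 × 0.3125 = 9.303 mg/L

9.30 mg/L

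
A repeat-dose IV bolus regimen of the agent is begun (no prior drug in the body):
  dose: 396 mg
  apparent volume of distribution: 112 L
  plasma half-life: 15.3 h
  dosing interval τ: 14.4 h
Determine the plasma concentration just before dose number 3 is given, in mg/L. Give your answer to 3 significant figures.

C₀ per dose = Dose / Vd = 396 / 112 = 3.536 mg/L
k = ln2 / t½ = 0.693147 / 15.3 = 0.04530 h⁻¹
Fraction remaining after one interval: r = e^(−kτ) = e^(−0.04530 × 14.4) = 0.5208
Before dose 3, 2 doses have been given (aged 1τ, 2τ).
C_trough = C₀ × (r + r²) = 3.536 × (0.5208 + 0.2712) = 2.801 mg/L

2.80 mg/L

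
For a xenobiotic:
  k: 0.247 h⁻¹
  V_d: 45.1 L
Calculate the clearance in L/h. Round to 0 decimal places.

11 L/h

CL = k × Vd = 0.247 × 45.1 = 11.14 L/h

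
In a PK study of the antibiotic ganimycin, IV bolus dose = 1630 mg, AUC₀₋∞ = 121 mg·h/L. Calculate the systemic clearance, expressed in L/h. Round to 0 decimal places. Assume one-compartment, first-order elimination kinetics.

13 L/h

CL = Dose / AUC = 1630 / 121 = 13.47 L/h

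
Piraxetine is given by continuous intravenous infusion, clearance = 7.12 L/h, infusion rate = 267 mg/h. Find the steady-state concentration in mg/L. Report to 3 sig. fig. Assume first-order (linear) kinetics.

At steady state Css = R₀ / CL = 267 / 7.120 = 37.50 mg/L

37.5 mg/L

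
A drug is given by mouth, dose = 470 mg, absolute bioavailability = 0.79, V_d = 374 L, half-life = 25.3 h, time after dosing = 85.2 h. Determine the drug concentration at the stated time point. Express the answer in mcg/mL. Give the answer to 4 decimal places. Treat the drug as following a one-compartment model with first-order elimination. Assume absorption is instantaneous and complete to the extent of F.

Amount reaching circulation = F × Dose = 0.79 × 470.0 = 371.3 mg
C₀ = F·Dose / Vd = 371.3 / 374 = 0.9928 mg/L
k = ln2 / t½ = 0.693147 / 25.3 = 0.02740 h⁻¹
C = C₀ · e^(−k·t) = 0.9928 × e^(−0.02740 × 85.2)
  = 0.9928 × 0.09686 = 0.09616 mg/L
(0.09616 mg/L = 0.09616 mcg/mL)

0.0962 mcg/mL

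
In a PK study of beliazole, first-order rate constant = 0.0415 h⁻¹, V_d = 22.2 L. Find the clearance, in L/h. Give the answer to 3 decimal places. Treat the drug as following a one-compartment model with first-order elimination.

0.921 L/h

CL = k × Vd = 0.0415 × 22.2 = 0.9213 L/h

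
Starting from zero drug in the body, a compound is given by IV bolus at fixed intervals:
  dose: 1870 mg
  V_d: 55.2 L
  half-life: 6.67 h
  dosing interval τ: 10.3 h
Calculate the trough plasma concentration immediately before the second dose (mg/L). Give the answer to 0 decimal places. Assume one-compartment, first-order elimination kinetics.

C₀ per dose = Dose / Vd = 1870 / 55.2 = 33.88 mg/L
k = ln2 / t½ = 0.693147 / 6.67 = 0.1039 h⁻¹
Fraction remaining after one interval: r = e^(−kτ) = e^(−0.1039 × 10.3) = 0.3430
Before dose 2, 1 dose has been given (aged 1τ).
C_trough = C₀ × r = 33.88 × 0.3430 = 11.62 mg/L

12 mg/L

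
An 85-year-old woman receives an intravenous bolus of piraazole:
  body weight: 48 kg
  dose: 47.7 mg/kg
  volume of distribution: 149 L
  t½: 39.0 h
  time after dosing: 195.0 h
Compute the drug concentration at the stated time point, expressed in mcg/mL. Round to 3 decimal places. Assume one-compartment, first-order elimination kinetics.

Total dose = 47.7 × 48 = 2290 mg
C₀ = Dose / Vd = 2290 / 149 = 15.37 mg/L
k = ln2 / t½ = 0.693147 / 39.0 = 0.01777 h⁻¹
t / t½ = 195.0 / 39.0 = 5 half-lives
C = C₀ × (1/2)^5 = 15.37 × 0.03125 = 0.4803 mg/L
(0.4803 mg/L = 0.4803 mcg/mL)

0.480 mcg/mL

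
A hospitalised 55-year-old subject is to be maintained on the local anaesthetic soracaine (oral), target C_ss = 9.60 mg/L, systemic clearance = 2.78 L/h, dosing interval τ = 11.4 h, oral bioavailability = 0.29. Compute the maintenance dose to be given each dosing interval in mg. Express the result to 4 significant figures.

At steady state, F × (Dose/τ) = Css × CL.
Dose = Css × CL × τ / F = 9.60 × 2.780 × 11.4 / 0.29 = 1049 mg

1049 mg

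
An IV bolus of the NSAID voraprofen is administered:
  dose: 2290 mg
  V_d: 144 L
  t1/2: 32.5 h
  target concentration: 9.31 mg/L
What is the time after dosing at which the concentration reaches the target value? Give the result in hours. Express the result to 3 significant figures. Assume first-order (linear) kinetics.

C₀ = Dose / Vd = 2290 / 144 = 15.90 mg/L
k = ln2 / t½ = 0.693147 / 32.5 = 0.02133 h⁻¹
t = ln(C₀ / C) / k = ln(15.90 / 9.31) / 0.02133
  = ln(1.708) / 0.02133 = 0.5353 / 0.02133 = 25.10 h

25.1 h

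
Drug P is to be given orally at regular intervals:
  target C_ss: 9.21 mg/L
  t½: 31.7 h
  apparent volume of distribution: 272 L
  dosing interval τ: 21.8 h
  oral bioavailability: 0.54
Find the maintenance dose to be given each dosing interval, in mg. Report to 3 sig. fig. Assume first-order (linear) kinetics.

k = ln2 / t½ = 0.693147 / 31.7 = 0.02187 h⁻¹
CL = k × Vd = 0.02187 × 272 = 5.949 L/h
At steady state, F × (Dose/τ) = Css × CL.
Dose = Css × CL × τ / F = 9.21 × 5.949 × 21.8 / 0.54 = 2212 mg

2210 mg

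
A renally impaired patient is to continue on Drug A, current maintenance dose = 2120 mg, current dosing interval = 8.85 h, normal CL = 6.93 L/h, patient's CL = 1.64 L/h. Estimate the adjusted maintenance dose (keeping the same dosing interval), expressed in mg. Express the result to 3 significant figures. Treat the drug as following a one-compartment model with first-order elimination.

502 mg

To keep the same average steady-state level, dosing rate must scale with clearance.
CL ratio = 1.64 / 6.93 = 0.2367
New dose (same interval) = 2120 × 0.2367 = 501.8 mg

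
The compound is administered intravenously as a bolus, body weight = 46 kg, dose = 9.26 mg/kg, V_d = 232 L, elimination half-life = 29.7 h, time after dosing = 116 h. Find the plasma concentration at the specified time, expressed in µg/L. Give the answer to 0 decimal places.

Total dose = 9.26 × 46 = 426.0 mg
C₀ = Dose / Vd = 426.0 / 232 = 1.836 mg/L
k = ln2 / t½ = 0.693147 / 29.7 = 0.02334 h⁻¹
C = C₀ · e^(−k·t) = 1.836 × e^(−0.02334 × 116)
  = 1.836 × 0.06671 = 0.1225 mg/L
Convert: 0.1225 mg/L × 1000 = 122.5 µg/L

123 µg/L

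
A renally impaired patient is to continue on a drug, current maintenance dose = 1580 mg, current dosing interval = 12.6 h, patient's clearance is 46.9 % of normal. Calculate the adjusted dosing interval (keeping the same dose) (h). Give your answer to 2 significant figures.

27 h

To keep the same average steady-state level, dosing rate must scale with clearance.
CL ratio = 46.9 / 100 = 0.4690
New interval (same dose) = 12.6 / 0.4690 = 26.87 h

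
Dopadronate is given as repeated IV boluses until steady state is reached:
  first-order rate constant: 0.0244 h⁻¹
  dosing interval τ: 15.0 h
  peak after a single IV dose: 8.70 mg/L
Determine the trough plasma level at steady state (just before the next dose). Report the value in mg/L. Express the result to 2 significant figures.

e^(−kτ) = e^(−0.02440 × 15.0) = 0.6935
Accumulation ratio R = 1 / (1 − e^(−kτ)) = 1 / (1 − 0.6935) = 3.263
Steady-state trough = C₀ × R × e^(−kτ) = 8.70 × 3.263 × 0.6935 = 19.69 mg/L

20 mg/L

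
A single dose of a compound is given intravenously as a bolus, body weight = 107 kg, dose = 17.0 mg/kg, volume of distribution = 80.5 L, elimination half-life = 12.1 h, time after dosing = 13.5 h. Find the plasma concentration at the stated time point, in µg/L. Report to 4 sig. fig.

Total dose = 17.0 × 107 = 1819 mg
C₀ = Dose / Vd = 1819 / 80.5 = 22.60 mg/L
k = ln2 / t½ = 0.693147 / 12.1 = 0.05728 h⁻¹
C = C₀ · e^(−k·t) = 22.60 × e^(−0.05728 × 13.5)
  = 22.60 × 0.4615 = 10.43 mg/L
Convert: 10.43 mg/L × 1000 = 10430 µg/L

10430 µg/L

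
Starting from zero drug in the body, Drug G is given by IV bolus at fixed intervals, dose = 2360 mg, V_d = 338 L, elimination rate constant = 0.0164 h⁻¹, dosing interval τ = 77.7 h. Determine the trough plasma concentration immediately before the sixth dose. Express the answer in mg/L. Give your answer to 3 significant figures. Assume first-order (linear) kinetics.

C₀ per dose = Dose / Vd = 2360 / 338 = 6.982 mg/L
Fraction remaining after one interval: r = e^(−kτ) = e^(−0.01640 × 77.7) = 0.2796
Before dose 6, 5 doses have been given (aged 1τ, 2τ, 3τ, 4τ, 5τ).
C_trough = C₀ × (r + r² + … + r^5) = C₀ × r(1−r^5)/(1−r)
        = 6.982 × 0.2796 × (1 − 0.001709) / (1 − 0.2796) = 2.705 mg/L

2.71 mg/L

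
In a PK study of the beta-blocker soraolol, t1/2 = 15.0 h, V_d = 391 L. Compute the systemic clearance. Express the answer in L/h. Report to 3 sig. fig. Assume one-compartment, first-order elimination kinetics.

18.1 L/h

k = ln2 / t½ = 0.693147 / 15.0 = 0.04621 h⁻¹
CL = k × Vd = 0.04621 × 391 = 18.07 L/h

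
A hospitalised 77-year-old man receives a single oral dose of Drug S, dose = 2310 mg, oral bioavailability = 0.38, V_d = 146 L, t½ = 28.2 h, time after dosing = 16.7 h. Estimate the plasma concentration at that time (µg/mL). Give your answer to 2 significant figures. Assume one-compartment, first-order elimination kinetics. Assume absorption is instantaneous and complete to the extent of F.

4.0 µg/mL

Amount reaching circulation = F × Dose = 0.38 × 2310 = 877.8 mg
C₀ = F·Dose / Vd = 877.8 / 146 = 6.012 mg/L
k = ln2 / t½ = 0.693147 / 28.2 = 0.02458 h⁻¹
C = C₀ · e^(−k·t) = 6.012 × e^(−0.02458 × 16.7)
  = 6.012 × 0.6633 = 3.988 mg/L
(3.988 mg/L = 3.988 µg/mL)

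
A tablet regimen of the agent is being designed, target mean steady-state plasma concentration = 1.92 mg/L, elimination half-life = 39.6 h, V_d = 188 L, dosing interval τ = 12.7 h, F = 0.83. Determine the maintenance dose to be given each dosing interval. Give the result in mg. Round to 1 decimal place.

k = ln2 / t½ = 0.693147 / 39.6 = 0.01750 h⁻¹
CL = k × Vd = 0.01750 × 188 = 3.290 L/h
At steady state, F × (Dose/τ) = Css × CL.
Dose = Css × CL × τ / F = 1.92 × 3.290 × 12.7 / 0.83 = 96.65 mg

96.7 mg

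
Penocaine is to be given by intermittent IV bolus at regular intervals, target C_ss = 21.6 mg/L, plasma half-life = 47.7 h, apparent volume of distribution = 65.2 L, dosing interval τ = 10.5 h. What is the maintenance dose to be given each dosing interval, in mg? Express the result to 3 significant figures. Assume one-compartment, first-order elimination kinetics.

215 mg

k = ln2 / t½ = 0.693147 / 47.7 = 0.01453 h⁻¹
CL = k × Vd = 0.01453 × 65.2 = 0.9474 L/h
At steady state, Dose/τ = Css × CL.
Dose = Css × CL × τ = 21.6 × 0.9474 × 10.5 = 214.9 mg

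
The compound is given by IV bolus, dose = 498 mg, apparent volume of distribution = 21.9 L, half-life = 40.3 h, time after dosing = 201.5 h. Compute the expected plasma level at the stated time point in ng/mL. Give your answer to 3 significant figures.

711 ng/mL

C₀ = Dose / Vd = 498.0 / 21.9 = 22.74 mg/L
k = ln2 / t½ = 0.693147 / 40.3 = 0.01720 h⁻¹
t / t½ = 201.5 / 40.3 = 5 half-lives
C = C₀ × (1/2)^5 = 22.74 × 0.03125 = 0.7106 mg/L
Convert: 0.7106 mg/L × 1000 = 710.6 ng/mL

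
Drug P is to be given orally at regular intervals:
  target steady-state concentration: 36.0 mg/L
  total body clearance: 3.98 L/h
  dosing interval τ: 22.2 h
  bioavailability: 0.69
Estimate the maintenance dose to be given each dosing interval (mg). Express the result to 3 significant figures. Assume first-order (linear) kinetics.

4610 mg

At steady state, F × (Dose/τ) = Css × CL.
Dose = Css × CL × τ / F = 36.0 × 3.980 × 22.2 / 0.69 = 4610 mg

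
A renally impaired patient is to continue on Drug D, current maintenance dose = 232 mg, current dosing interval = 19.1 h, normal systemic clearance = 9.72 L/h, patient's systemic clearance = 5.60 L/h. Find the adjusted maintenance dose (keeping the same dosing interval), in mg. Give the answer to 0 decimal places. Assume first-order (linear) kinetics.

134 mg

To keep the same average steady-state level, dosing rate must scale with clearance.
CL ratio = 5.60 / 9.72 = 0.5761
New dose (same interval) = 232 × 0.5761 = 133.7 mg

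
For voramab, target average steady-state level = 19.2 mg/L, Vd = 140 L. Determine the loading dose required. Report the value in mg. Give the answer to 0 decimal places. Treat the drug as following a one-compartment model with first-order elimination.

LD = Css × Vd = 19.2 × 140 = 2688 mg

2688 mg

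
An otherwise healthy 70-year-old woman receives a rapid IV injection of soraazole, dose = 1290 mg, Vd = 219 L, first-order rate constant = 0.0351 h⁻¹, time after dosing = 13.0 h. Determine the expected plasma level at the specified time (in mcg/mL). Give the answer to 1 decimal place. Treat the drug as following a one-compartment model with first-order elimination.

C₀ = Dose / Vd = 1290 / 219 = 5.890 mg/L
C = C₀ · e^(−k·t) = 5.890 × e^(−0.03510 × 13.0)
  = 5.890 × 0.6336 = 3.732 mg/L
(3.732 mg/L = 3.732 mcg/mL)

3.7 mcg/mL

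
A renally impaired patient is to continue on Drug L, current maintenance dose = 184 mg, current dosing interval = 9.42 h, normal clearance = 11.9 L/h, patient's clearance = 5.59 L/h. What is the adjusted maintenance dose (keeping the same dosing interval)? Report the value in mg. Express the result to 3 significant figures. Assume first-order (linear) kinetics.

86.4 mg

To keep the same average steady-state level, dosing rate must scale with clearance.
CL ratio = 5.59 / 11.9 = 0.4697
New dose (same interval) = 184 × 0.4697 = 86.42 mg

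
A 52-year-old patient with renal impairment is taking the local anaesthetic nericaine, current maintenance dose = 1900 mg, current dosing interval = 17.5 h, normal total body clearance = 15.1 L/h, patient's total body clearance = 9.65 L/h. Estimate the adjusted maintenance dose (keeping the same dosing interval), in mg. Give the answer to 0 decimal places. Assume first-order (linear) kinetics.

1214 mg

To keep the same average steady-state level, dosing rate must scale with clearance.
CL ratio = 9.65 / 15.1 = 0.6391
New dose (same interval) = 1900 × 0.6391 = 1214 mg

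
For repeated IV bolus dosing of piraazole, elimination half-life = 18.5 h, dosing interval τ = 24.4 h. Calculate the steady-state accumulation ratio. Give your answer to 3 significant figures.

1.67

k = ln2 / t½ = 0.693147 / 18.5 = 0.03747 h⁻¹
e^(−kτ) = e^(−0.03747 × 24.4) = 0.4008
Accumulation ratio R = 1 / (1 − e^(−kτ)) = 1 / (1 − 0.4008) = 1.669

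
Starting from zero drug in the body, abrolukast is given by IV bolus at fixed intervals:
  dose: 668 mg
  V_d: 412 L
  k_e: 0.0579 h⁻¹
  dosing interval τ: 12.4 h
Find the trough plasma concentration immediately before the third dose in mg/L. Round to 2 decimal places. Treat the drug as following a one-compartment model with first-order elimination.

1.18 mg/L

C₀ per dose = Dose / Vd = 668 / 412 = 1.621 mg/L
Fraction remaining after one interval: r = e^(−kτ) = e^(−0.05790 × 12.4) = 0.4877
Before dose 3, 2 doses have been given (aged 1τ, 2τ).
C_trough = C₀ × (r + r²) = 1.621 × (0.4877 + 0.2379) = 1.176 mg/L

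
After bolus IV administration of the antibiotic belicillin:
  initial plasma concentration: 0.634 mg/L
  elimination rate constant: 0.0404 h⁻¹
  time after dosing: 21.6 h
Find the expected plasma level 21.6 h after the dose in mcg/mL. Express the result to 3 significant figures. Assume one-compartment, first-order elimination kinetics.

0.265 mcg/mL

C = C₀ · e^(−k·t) = 0.6340 × e^(−0.04040 × 21.6)
  = 0.6340 × 0.4178 = 0.2649 mg/L
(0.2649 mg/L = 0.2649 mcg/mL)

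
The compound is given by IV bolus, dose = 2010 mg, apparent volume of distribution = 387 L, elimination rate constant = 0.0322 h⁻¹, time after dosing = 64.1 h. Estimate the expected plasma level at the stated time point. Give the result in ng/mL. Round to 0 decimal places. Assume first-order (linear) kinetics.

659 ng/mL

C₀ = Dose / Vd = 2010 / 387 = 5.194 mg/L
C = C₀ · e^(−k·t) = 5.194 × e^(−0.03220 × 64.1)
  = 5.194 × 0.1269 = 0.6591 mg/L
Convert: 0.6591 mg/L × 1000 = 659.1 ng/mL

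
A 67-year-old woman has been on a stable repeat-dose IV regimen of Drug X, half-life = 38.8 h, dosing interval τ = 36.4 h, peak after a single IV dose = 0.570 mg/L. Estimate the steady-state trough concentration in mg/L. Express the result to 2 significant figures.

0.62 mg/L

k = ln2 / t½ = 0.693147 / 38.8 = 0.01786 h⁻¹
e^(−kτ) = e^(−0.01786 × 36.4) = 0.5220
Accumulation ratio R = 1 / (1 − e^(−kτ)) = 1 / (1 − 0.5220) = 2.092
Steady-state trough = C₀ × R × e^(−kτ) = 0.570 × 2.092 × 0.5220 = 0.6225 mg/L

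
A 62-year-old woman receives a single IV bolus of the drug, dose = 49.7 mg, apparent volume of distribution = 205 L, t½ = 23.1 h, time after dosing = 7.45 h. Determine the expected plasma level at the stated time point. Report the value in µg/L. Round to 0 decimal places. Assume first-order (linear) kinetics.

194 µg/L

C₀ = Dose / Vd = 49.70 / 205 = 0.2424 mg/L
k = ln2 / t½ = 0.693147 / 23.1 = 0.03001 h⁻¹
C = C₀ · e^(−k·t) = 0.2424 × e^(−0.03001 × 7.45)
  = 0.2424 × 0.7997 = 0.1938 mg/L
Convert: 0.1938 mg/L × 1000 = 193.8 µg/L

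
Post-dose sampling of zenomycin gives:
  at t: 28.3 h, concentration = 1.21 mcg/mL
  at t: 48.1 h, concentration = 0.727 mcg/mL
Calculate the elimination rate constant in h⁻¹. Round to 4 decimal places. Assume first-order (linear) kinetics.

0.0257 h⁻¹

k = ln(C₁/C₂) / (t₂ − t₁) = ln(1.21/0.727) / (48.1 − 28.3)
  = 0.5094 / 19.80 = 0.02573 h⁻¹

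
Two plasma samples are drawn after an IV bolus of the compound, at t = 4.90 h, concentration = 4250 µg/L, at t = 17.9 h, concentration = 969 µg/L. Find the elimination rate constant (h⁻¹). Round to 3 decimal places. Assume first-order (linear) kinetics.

k = ln(C₁/C₂) / (t₂ − t₁) = ln(4250/969) / (17.9 − 4.90)
  = 1.478 / 13.00 = 0.1137 h⁻¹

0.114 h⁻¹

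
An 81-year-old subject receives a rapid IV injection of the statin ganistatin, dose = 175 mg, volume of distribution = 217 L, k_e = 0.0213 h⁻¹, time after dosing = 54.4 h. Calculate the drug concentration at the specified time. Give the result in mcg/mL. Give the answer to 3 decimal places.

C₀ = Dose / Vd = 175.0 / 217 = 0.8065 mg/L
C = C₀ · e^(−k·t) = 0.8065 × e^(−0.02130 × 54.4)
  = 0.8065 × 0.3139 = 0.2532 mg/L
(0.2532 mg/L = 0.2532 mcg/mL)

0.253 mcg/mL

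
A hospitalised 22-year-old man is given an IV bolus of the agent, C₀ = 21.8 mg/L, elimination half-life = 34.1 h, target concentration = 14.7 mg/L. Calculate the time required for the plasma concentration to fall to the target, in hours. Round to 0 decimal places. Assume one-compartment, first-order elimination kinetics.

19 h

k = ln2 / t½ = 0.693147 / 34.1 = 0.02033 h⁻¹
t = ln(C₀ / C) / k = ln(21.80 / 14.7) / 0.02033
  = ln(1.483) / 0.02033 = 0.3941 / 0.02033 = 19.39 h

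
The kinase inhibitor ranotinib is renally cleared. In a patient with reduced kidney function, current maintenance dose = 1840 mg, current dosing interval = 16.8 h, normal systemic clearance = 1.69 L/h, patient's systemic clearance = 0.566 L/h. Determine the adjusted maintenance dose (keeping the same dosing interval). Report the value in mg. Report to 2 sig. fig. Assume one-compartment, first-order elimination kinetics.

To keep the same average steady-state level, dosing rate must scale with clearance.
CL ratio = 0.566 / 1.69 = 0.3349
New dose (same interval) = 1840 × 0.3349 = 616.2 mg

620 mg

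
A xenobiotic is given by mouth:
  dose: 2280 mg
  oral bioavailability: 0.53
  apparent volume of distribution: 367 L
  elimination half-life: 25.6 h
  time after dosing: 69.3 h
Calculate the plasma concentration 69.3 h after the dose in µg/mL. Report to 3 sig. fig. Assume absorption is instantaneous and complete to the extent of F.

Amount reaching circulation = F × Dose = 0.53 × 2280 = 1208 mg
C₀ = F·Dose / Vd = 1208 / 367 = 3.292 mg/L
k = ln2 / t½ = 0.693147 / 25.6 = 0.02708 h⁻¹
C = C₀ · e^(−k·t) = 3.292 × e^(−0.02708 × 69.3)
  = 3.292 × 0.1531 = 0.5040 mg/L
(0.5040 mg/L = 0.5040 µg/mL)

0.504 µg/mL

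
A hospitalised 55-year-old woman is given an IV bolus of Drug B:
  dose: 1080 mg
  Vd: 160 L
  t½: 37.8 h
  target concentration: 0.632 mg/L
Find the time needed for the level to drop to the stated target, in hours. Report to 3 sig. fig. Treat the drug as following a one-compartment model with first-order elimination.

129 h

C₀ = Dose / Vd = 1080 / 160 = 6.750 mg/L
k = ln2 / t½ = 0.693147 / 37.8 = 0.01834 h⁻¹
t = ln(C₀ / C) / k = ln(6.750 / 0.632) / 0.01834
  = ln(10.68) / 0.01834 = 2.368 / 0.01834 = 129.1 h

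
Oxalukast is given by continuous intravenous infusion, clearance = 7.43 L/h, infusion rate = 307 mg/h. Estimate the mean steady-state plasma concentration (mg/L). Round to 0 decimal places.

At steady state Css = R₀ / CL = 307 / 7.430 = 41.32 mg/L

41 mg/L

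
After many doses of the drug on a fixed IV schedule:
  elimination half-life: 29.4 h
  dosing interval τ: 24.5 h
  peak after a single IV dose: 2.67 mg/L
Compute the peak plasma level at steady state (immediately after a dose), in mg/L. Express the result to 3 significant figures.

6.09 mg/L

k = ln2 / t½ = 0.693147 / 29.4 = 0.02358 h⁻¹
e^(−kτ) = e^(−0.02358 × 24.5) = 0.5612
Accumulation ratio R = 1 / (1 − e^(−kτ)) = 1 / (1 − 0.5612) = 2.279
Steady-state peak = C₀ × R = 2.67 × 2.279 = 6.085 mg/L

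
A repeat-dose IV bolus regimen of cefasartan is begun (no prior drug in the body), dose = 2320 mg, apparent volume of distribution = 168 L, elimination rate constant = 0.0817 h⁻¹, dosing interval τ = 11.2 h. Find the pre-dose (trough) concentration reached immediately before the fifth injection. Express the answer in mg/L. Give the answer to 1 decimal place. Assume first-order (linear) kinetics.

C₀ per dose = Dose / Vd = 2320 / 168 = 13.81 mg/L
Fraction remaining after one interval: r = e^(−kτ) = e^(−0.08170 × 11.2) = 0.4005
Before dose 5, 4 doses have been given (aged 1τ, 2τ, 3τ, 4τ).
C_trough = C₀ × (r + r² + … + r^4) = C₀ × r(1−r^4)/(1−r)
        = 13.81 × 0.4005 × (1 − 0.02573) / (1 − 0.4005) = 8.988 mg/L

9.0 mg/L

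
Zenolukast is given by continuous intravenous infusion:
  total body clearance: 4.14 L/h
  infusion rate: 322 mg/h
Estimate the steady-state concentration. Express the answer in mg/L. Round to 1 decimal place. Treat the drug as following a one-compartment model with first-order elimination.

77.8 mg/L

At steady state Css = R₀ / CL = 322 / 4.140 = 77.78 mg/L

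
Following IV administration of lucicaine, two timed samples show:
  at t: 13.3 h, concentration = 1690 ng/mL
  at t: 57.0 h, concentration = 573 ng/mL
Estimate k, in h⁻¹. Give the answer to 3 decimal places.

0.025 h⁻¹

k = ln(C₁/C₂) / (t₂ − t₁) = ln(1690/573) / (57.0 − 13.3)
  = 1.082 / 43.70 = 0.02476 h⁻¹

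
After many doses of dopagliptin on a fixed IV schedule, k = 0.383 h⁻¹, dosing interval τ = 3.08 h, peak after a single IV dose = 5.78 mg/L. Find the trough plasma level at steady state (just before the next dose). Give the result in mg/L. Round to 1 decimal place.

2.6 mg/L

e^(−kτ) = e^(−0.3830 × 3.08) = 0.3074
Accumulation ratio R = 1 / (1 − e^(−kτ)) = 1 / (1 − 0.3074) = 1.444
Steady-state trough = C₀ × R × e^(−kτ) = 5.78 × 1.444 × 0.3074 = 2.566 mg/L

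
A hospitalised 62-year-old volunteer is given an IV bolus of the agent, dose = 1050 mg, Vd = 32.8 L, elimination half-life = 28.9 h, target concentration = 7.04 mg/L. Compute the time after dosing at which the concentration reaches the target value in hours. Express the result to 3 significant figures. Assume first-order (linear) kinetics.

C₀ = Dose / Vd = 1050 / 32.8 = 32.01 mg/L
k = ln2 / t½ = 0.693147 / 28.9 = 0.02398 h⁻¹
t = ln(C₀ / C) / k = ln(32.01 / 7.04) / 0.02398
  = ln(4.547) / 0.02398 = 1.514 / 0.02398 = 63.14 h

63.1 h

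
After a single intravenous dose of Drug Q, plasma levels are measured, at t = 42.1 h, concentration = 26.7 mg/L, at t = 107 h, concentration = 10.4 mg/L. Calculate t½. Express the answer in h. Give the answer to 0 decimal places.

48 h

k = ln(C₁/C₂) / (t₂ − t₁) = ln(26.7/10.4) / (107 − 42.1)
  = 0.9429 / 64.90 = 0.01453 h⁻¹
t½ = ln2 / k = 0.693147 / 0.01453 = 47.70 h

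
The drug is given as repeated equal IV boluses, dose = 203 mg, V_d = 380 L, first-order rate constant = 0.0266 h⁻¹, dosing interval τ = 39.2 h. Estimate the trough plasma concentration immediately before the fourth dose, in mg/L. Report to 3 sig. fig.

C₀ per dose = Dose / Vd = 203 / 380 = 0.5342 mg/L
Fraction remaining after one interval: r = e^(−kτ) = e^(−0.02660 × 39.2) = 0.3525
Before dose 4, 3 doses have been given (aged 1τ, 2τ, 3τ).
C_trough = C₀ × (r + r² + … + r^3) = C₀ × r(1−r^3)/(1−r)
        = 0.5342 × 0.3525 × (1 − 0.04380) / (1 − 0.3525) = 0.2781 mg/L

0.278 mg/L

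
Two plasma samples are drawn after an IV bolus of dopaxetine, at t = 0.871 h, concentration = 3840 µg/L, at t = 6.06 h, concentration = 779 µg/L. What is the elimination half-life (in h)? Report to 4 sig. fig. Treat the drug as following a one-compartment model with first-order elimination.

2.255 h

k = ln(C₁/C₂) / (t₂ − t₁) = ln(3840/779) / (6.06 − 0.871)
  = 1.595 / 5.189 = 0.3074 h⁻¹
t½ = ln2 / k = 0.693147 / 0.3074 = 2.255 h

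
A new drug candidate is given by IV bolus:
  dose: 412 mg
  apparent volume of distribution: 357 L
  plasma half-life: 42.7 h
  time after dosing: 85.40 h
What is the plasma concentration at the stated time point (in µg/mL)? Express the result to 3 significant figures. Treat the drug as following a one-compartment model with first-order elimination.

0.289 µg/mL

C₀ = Dose / Vd = 412.0 / 357 = 1.154 mg/L
k = ln2 / t½ = 0.693147 / 42.7 = 0.01623 h⁻¹
t / t½ = 85.40 / 42.7 = 2 half-lives
C = C₀ × (1/2)^2 = 1.154 × 0.2500 = 0.2885 mg/L
(0.2885 mg/L = 0.2885 µg/mL)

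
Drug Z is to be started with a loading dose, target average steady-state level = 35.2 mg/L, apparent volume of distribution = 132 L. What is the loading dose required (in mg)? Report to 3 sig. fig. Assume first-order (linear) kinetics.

LD = Css × Vd = 35.2 × 132 = 4646 mg

4650 mg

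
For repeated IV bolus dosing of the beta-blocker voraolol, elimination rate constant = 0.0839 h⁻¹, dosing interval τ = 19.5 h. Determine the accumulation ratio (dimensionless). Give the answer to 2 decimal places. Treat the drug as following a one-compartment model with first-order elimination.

e^(−kτ) = e^(−0.08390 × 19.5) = 0.1947
Accumulation ratio R = 1 / (1 − e^(−kτ)) = 1 / (1 − 0.1947) = 1.242

1.24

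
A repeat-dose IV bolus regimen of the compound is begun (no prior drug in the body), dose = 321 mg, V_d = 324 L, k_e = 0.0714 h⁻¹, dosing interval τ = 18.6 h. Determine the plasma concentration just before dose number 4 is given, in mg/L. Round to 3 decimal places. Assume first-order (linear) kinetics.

0.351 mg/L

C₀ per dose = Dose / Vd = 321 / 324 = 0.9907 mg/L
Fraction remaining after one interval: r = e^(−kτ) = e^(−0.07140 × 18.6) = 0.2650
Before dose 4, 3 doses have been given (aged 1τ, 2τ, 3τ).
C_trough = C₀ × (r + r² + … + r^3) = C₀ × r(1−r^3)/(1−r)
        = 0.9907 × 0.2650 × (1 − 0.01861) / (1 − 0.2650) = 0.3505 mg/L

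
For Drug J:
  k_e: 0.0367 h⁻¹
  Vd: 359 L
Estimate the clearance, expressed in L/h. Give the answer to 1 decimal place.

13.2 L/h

CL = k × Vd = 0.0367 × 359 = 13.18 L/h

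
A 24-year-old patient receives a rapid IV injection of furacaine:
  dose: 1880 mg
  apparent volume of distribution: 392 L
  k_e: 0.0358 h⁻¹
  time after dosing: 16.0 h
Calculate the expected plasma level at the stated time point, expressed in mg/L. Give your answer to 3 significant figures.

2.70 mg/L

C₀ = Dose / Vd = 1880 / 392 = 4.796 mg/L
C = C₀ · e^(−k·t) = 4.796 × e^(−0.03580 × 16.0)
  = 4.796 × 0.5639 = 2.704 mg/L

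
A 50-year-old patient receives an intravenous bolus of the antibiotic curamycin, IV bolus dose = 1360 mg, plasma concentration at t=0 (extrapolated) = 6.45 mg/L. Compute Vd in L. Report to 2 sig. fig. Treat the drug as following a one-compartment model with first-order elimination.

Vd = Dose / C₀ = 1360 / 6.45 = 210.9 L

210 L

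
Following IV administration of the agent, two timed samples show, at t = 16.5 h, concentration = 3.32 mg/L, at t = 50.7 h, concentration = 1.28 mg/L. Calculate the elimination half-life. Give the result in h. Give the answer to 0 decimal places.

25 h

k = ln(C₁/C₂) / (t₂ − t₁) = ln(3.32/1.28) / (50.7 − 16.5)
  = 0.9531 / 34.20 = 0.02787 h⁻¹
t½ = ln2 / k = 0.693147 / 0.02787 = 24.87 h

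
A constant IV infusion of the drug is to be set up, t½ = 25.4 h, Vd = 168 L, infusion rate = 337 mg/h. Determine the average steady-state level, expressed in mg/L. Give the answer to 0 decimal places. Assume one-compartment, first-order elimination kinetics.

74 mg/L

k = ln2 / t½ = 0.693147 / 25.4 = 0.02729 h⁻¹
CL = k × Vd = 0.02729 × 168 = 4.585 L/h
At steady state Css = R₀ / CL = 337 / 4.585 = 73.50 mg/L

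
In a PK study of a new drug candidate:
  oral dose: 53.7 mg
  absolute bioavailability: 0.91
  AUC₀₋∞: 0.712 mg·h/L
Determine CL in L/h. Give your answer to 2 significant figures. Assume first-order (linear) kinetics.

69 L/h

CL = F·Dose / AUC = 0.91 × 53.7 / 0.712 = 68.63 L/h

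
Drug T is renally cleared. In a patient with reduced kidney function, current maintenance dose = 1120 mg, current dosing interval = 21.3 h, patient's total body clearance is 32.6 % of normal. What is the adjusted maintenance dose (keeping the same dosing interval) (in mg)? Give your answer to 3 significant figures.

To keep the same average steady-state level, dosing rate must scale with clearance.
CL ratio = 32.6 / 100 = 0.3260
New dose (same interval) = 1120 × 0.3260 = 365.1 mg

365 mg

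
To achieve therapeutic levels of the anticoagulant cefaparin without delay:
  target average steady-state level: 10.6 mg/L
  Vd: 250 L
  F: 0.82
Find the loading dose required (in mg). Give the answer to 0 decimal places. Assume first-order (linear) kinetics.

LD = Css × Vd / F = 10.6 × 250 / 0.82 = 3232 mg

3232 mg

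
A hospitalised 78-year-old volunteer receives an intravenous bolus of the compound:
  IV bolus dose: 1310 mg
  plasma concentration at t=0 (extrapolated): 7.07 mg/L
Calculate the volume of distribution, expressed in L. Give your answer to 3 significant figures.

185 L

Vd = Dose / C₀ = 1310 / 7.07 = 185.3 L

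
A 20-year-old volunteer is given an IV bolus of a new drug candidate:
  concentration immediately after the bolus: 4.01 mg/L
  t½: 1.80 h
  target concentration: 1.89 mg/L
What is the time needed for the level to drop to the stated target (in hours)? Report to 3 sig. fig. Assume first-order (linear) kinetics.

1.95 h

k = ln2 / t½ = 0.693147 / 1.80 = 0.3851 h⁻¹
t = ln(C₀ / C) / k = ln(4.010 / 1.89) / 0.3851
  = ln(2.122) / 0.3851 = 0.7524 / 0.3851 = 1.954 h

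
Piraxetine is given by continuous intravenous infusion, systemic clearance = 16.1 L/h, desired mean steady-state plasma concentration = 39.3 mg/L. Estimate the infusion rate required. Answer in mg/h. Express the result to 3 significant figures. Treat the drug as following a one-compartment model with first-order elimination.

At steady state, infusion rate R₀ = Css × CL = 39.3 × 16.10 = 632.7 mg/h

633 mg/h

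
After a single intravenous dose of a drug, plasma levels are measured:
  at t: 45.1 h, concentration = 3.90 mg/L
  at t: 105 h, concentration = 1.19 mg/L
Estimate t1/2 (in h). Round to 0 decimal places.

35 h

k = ln(C₁/C₂) / (t₂ − t₁) = ln(3.90/1.19) / (105 − 45.1)
  = 1.187 / 59.90 = 0.01982 h⁻¹
t½ = ln2 / k = 0.693147 / 0.01982 = 34.97 h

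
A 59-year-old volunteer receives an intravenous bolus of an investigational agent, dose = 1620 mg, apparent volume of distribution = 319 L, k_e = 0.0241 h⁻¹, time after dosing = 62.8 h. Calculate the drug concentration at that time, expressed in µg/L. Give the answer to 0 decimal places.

C₀ = Dose / Vd = 1620 / 319 = 5.078 mg/L
C = C₀ · e^(−k·t) = 5.078 × e^(−0.02410 × 62.8)
  = 5.078 × 0.2201 = 1.118 mg/L
Convert: 1.118 mg/L × 1000 = 1118 µg/L

1118 µg/L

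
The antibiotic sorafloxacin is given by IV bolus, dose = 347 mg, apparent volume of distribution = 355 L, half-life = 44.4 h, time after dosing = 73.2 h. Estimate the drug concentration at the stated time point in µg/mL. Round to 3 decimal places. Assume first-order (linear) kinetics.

0.312 µg/mL

C₀ = Dose / Vd = 347.0 / 355 = 0.9775 mg/L
k = ln2 / t½ = 0.693147 / 44.4 = 0.01561 h⁻¹
C = C₀ · e^(−k·t) = 0.9775 × e^(−0.01561 × 73.2)
  = 0.9775 × 0.3190 = 0.3118 mg/L
(0.3118 mg/L = 0.3118 µg/mL)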